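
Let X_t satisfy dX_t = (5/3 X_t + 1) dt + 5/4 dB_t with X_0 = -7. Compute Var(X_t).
Var(X_t) = 15*exp(10*t/3)/32 - 15/32

The variance V(t) = Var(X_t) satisfies V'(t) = 2 a V(t) + c^2 with V(0) = 0 (drift coefficient is linear in X, diffusion is constant). With a = 5/3, c = 5/4, the solution is
  V(t) = (c^2 / (2 a)) * (exp(2 a t) - 1)
       = ((5/4)^2 / (2*(5/3))) * (exp((10/3) t) - 1)
       = 15*exp(10*t/3)/32 - 15/32.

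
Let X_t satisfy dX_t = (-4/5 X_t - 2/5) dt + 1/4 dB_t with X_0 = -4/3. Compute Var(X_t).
Var(X_t) = 5/128 - 5*exp(-8*t/5)/128

The variance V(t) = Var(X_t) satisfies V'(t) = 2 a V(t) + c^2 with V(0) = 0 (drift coefficient is linear in X, diffusion is constant). With a = -4/5, c = 1/4, the solution is
  V(t) = (c^2 / (2 a)) * (exp(2 a t) - 1)
       = ((1/4)^2 / (2*(-4/5))) * (exp((-8/5) t) - 1)
       = 5/128 - 5*exp(-8*t/5)/128.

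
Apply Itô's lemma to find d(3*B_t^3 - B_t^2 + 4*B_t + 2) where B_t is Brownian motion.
d(3*B_t^3 - B_t^2 + 4*B_t + 2) = (9*B_t - 1) dt + (9*B_t^2 - 2*B_t + 4) dB_t

Itô's formula for f(B_t) gives d f(B_t) = f'(B_t) dB_t + (1/2) f''(B_t) dt. Compute derivatives of f(x) = 3*x^3 - x^2 + 4*x + 2:
  f'(x)  = 9*x^2 - 2*x + 4
  f''(x) = 18*x - 2
Substitute x = B_t and multiply the f'' term by 1/2:
  drift     = (1/2) * (18*x - 2) evaluated at B_t = 9*B_t - 1
  diffusion = (9*x^2 - 2*x + 4) evaluated at B_t = 9*B_t^2 - 2*B_t + 4
Therefore d(3*B_t^3 - B_t^2 + 4*B_t + 2) = (9*B_t - 1) dt + (9*B_t^2 - 2*B_t + 4) dB_t.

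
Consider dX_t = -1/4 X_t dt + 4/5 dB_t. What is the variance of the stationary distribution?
lim Var(X_t) = 32/25

The OU SDE dX = -theta X dt + sigma dB admits the integrating factor exp(theta t): d(exp(theta t) X_t) = sigma exp(theta t) dB_t. Integrating from 0 to t gives X_t = x_0 * exp(-theta t) + sigma * int_0^t exp(-theta (t-s)) dB_s for any initial x_0. The Itô integral has variance (by the Itô isometry) sigma^2 * int_0^t exp(-2 theta (t - s)) ds = sigma^2 * (1 - exp(-2 theta t)) / (2 theta), independent of x_0.
With theta = 1/4, sigma = 4/5:
  Var(X_t) = (4/5)^2 * (1 - exp(-2*1/4 t)) / (2 * 1/4) = 32/25 - 32*exp(-t/2)/25.
As t -> infinity, exp(-2*1/4 t) -> 0, so the stationary variance is sigma^2 / (2 theta) = 32/25.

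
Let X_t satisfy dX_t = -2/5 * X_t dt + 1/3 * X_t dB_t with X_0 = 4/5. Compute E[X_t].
E[X_t] = 4*exp(-2*t/5)/5

For GBM dX = mu X dt + sigma X dB with X_0 = x_0, apply Itô to Y = log X: dY = (mu - sigma^2/2) dt + sigma dB, so Y_t = log(x_0) + (mu - sigma^2/2) t + sigma B_t and hence X_t = x_0 * exp((mu - sigma^2/2) t + sigma B_t).
With mu = -2/5, sigma = 1/3, x_0 = 4/5, this gives:
  X_t = 4/5 * exp((-41/90) * t + (1/3) * B_t).
Since sigma*B_t ~ Normal(0, sigma^2 t), E[exp(sigma*B_t)] = exp(sigma^2 t / 2); so E[X_t] = x_0 * exp((mu - sigma^2/2) t) * exp(sigma^2 t / 2) = x_0 * exp(mu t) = 4*exp(-2*t/5)/5.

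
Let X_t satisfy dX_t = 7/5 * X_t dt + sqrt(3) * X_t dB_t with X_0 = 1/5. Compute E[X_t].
E[X_t] = exp(7*t/5)/5

For GBM dX = mu X dt + sigma X dB with X_0 = x_0, apply Itô to Y = log X: dY = (mu - sigma^2/2) dt + sigma dB, so Y_t = log(x_0) + (mu - sigma^2/2) t + sigma B_t and hence X_t = x_0 * exp((mu - sigma^2/2) t + sigma B_t).
With mu = 7/5, sigma = sqrt(3), x_0 = 1/5, this gives:
  X_t = 1/5 * exp((-1/10) * t + (sqrt(3)) * B_t).
Since sigma*B_t ~ Normal(0, sigma^2 t), E[exp(sigma*B_t)] = exp(sigma^2 t / 2); so E[X_t] = x_0 * exp((mu - sigma^2/2) t) * exp(sigma^2 t / 2) = x_0 * exp(mu t) = exp(7*t/5)/5.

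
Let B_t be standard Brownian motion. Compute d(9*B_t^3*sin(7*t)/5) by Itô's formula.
d(9*B_t^3*sin(7*t)/5) = (9*B_t*(7*B_t^2*cos(7*t) + 3*sin(7*t))/5) dt + (27*B_t^2*sin(7*t)/5) dB_t

Itô's formula for f(t, x): d f(t, B_t) = (f_t + (1/2) f_xx) dt + f_x dB_t. Compute partials of f(t, x) = 9*x^3*sin(7*t)/5:
  f_t(t,x)  = 63*x^3*cos(7*t)/5
  f_x(t,x)  = 27*x^2*sin(7*t)/5
  f_xx(t,x) = 54*x*sin(7*t)/5
Assemble drift = f_t + (1/2) f_xx = 9*x*(7*x^2*cos(7*t) + 3*sin(7*t))/5 and diffusion = f_x = 27*x^2*sin(7*t)/5. Substituting x = B_t:
  d(9*B_t^3*sin(7*t)/5) = (9*B_t*(7*B_t^2*cos(7*t) + 3*sin(7*t))/5) dt + (27*B_t^2*sin(7*t)/5) dB_t.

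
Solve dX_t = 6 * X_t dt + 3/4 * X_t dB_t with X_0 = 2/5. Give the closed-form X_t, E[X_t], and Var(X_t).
X_t = 2/5 * exp((183/32) t + (3/4) B_t); E[X_t] = 2*exp(6*t)/5; Var(X_t) = 4*(exp(9*t/16) - 1)*exp(12*t)/25

For GBM dX = mu X dt + sigma X dB with X_0 = x_0, apply Itô to Y = log X: dY = (mu - sigma^2/2) dt + sigma dB, so Y_t = log(x_0) + (mu - sigma^2/2) t + sigma B_t and hence X_t = x_0 * exp((mu - sigma^2/2) t + sigma B_t).
With mu = 6, sigma = 3/4, x_0 = 2/5, this gives:
  X_t = 2/5 * exp((183/32) * t + (3/4) * B_t).
Since sigma*B_t ~ Normal(0, sigma^2 t), E[exp(sigma*B_t)] = exp(sigma^2 t / 2); so E[X_t] = x_0 * exp((mu - sigma^2/2) t) * exp(sigma^2 t / 2) = x_0 * exp(mu t) = 2*exp(6*t)/5.
Var(X_t) = E[X_t^2] - (E[X_t])^2 = x_0^2 * exp(2 mu t) * (exp(sigma^2 t) - 1) = 4*(exp(9*t/16) - 1)*exp(12*t)/25.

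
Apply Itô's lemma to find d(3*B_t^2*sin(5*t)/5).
d(3*B_t^2*sin(5*t)/5) = (3*B_t^2*cos(5*t) + 3*sin(5*t)/5) dt + (6*B_t*sin(5*t)/5) dB_t

Itô's formula for f(t, x): d f(t, B_t) = (f_t + (1/2) f_xx) dt + f_x dB_t. Compute partials of f(t, x) = 3*x^2*sin(5*t)/5:
  f_t(t,x)  = 3*x^2*cos(5*t)
  f_x(t,x)  = 6*x*sin(5*t)/5
  f_xx(t,x) = 6*sin(5*t)/5
Assemble drift = f_t + (1/2) f_xx = 3*x^2*cos(5*t) + 3*sin(5*t)/5 and diffusion = f_x = 6*x*sin(5*t)/5. Substituting x = B_t:
  d(3*B_t^2*sin(5*t)/5) = (3*B_t^2*cos(5*t) + 3*sin(5*t)/5) dt + (6*B_t*sin(5*t)/5) dB_t.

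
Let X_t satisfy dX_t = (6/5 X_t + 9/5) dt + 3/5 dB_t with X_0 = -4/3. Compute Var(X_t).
Var(X_t) = 3*exp(12*t/5)/20 - 3/20

The variance V(t) = Var(X_t) satisfies V'(t) = 2 a V(t) + c^2 with V(0) = 0 (drift coefficient is linear in X, diffusion is constant). With a = 6/5, c = 3/5, the solution is
  V(t) = (c^2 / (2 a)) * (exp(2 a t) - 1)
       = ((3/5)^2 / (2*(6/5))) * (exp((12/5) t) - 1)
       = 3*exp(12*t/5)/20 - 3/20.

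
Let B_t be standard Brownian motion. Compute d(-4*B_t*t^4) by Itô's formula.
d(-4*B_t*t^4) = (-16*B_t*t^3) dt + (-4*t^4) dB_t

Itô's formula for f(t, x): d f(t, B_t) = (f_t + (1/2) f_xx) dt + f_x dB_t. Compute partials of f(t, x) = -4*t^4*x:
  f_t(t,x)  = -16*t^3*x
  f_x(t,x)  = -4*t^4
  f_xx(t,x) = 0
Assemble drift = f_t + (1/2) f_xx = -16*t^3*x and diffusion = f_x = -4*t^4. Substituting x = B_t:
  d(-4*B_t*t^4) = (-16*B_t*t^3) dt + (-4*t^4) dB_t.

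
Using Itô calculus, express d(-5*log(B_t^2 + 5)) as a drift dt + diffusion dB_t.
d(-5*log(B_t^2 + 5)) = (5*(B_t^2 - 5)/(B_t^2 + 5)^2) dt + (-10*B_t/(B_t^2 + 5)) dB_t

Itô's formula for f(B_t) gives d f(B_t) = f'(B_t) dB_t + (1/2) f''(B_t) dt. Compute derivatives of f(x) = -5*log(x^2 + 5):
  f'(x)  = -10*x/(x^2 + 5)
  f''(x) = 10*(x^2 - 5)/(x^2 + 5)^2
Substitute x = B_t and multiply the f'' term by 1/2:
  drift     = (1/2) * (10*(x^2 - 5)/(x^2 + 5)^2) evaluated at B_t = 5*(B_t^2 - 5)/(B_t^2 + 5)^2
  diffusion = (-10*x/(x^2 + 5)) evaluated at B_t = -10*B_t/(B_t^2 + 5)
Therefore d(-5*log(B_t^2 + 5)) = (5*(B_t^2 - 5)/(B_t^2 + 5)^2) dt + (-10*B_t/(B_t^2 + 5)) dB_t.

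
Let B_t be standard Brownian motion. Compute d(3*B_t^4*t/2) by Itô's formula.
d(3*B_t^4*t/2) = (3*B_t^2*(B_t^2 + 6*t)/2) dt + (6*B_t^3*t) dB_t

Itô's formula for f(t, x): d f(t, B_t) = (f_t + (1/2) f_xx) dt + f_x dB_t. Compute partials of f(t, x) = 3*t*x^4/2:
  f_t(t,x)  = 3*x^4/2
  f_x(t,x)  = 6*t*x^3
  f_xx(t,x) = 18*t*x^2
Assemble drift = f_t + (1/2) f_xx = 3*x^2*(6*t + x^2)/2 and diffusion = f_x = 6*t*x^3. Substituting x = B_t:
  d(3*B_t^4*t/2) = (3*B_t^2*(B_t^2 + 6*t)/2) dt + (6*B_t^3*t) dB_t.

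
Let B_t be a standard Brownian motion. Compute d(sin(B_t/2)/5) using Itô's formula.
d(sin(B_t/2)/5) = (-sin(B_t/2)/40) dt + (cos(B_t/2)/10) dB_t

Itô's formula for f(B_t) gives d f(B_t) = f'(B_t) dB_t + (1/2) f''(B_t) dt. Compute derivatives of f(x) = sin(x/2)/5:
  f'(x)  = cos(x/2)/10
  f''(x) = -sin(x/2)/20
Substitute x = B_t and multiply the f'' term by 1/2:
  drift     = (1/2) * (-sin(x/2)/20) evaluated at B_t = -sin(B_t/2)/40
  diffusion = (cos(x/2)/10) evaluated at B_t = cos(B_t/2)/10
Therefore d(sin(B_t/2)/5) = (-sin(B_t/2)/40) dt + (cos(B_t/2)/10) dB_t.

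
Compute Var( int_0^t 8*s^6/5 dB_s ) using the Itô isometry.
Var = 64*t^13/325

The Itô integral of a deterministic integrand f(s) has mean 0 because each increment f(s) * (B_{s+ds} - B_s) has mean 0. By the Itô isometry:
  Var( int_0^t f(s) dB_s ) = E[ (int_0^t f(s) dB_s)^2 ] = int_0^t f(s)^2 ds.
Here f(s) = 8*s^6/5, so f(s)^2 = 64*s^12/25. Integrate:
  int_0^t (64*s^12/25) ds = 64*t^13/325.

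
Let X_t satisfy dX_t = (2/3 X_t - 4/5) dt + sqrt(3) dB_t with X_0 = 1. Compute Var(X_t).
Var(X_t) = 9*exp(4*t/3)/4 - 9/4

The variance V(t) = Var(X_t) satisfies V'(t) = 2 a V(t) + c^2 with V(0) = 0 (drift coefficient is linear in X, diffusion is constant). With a = 2/3, c = sqrt(3), the solution is
  V(t) = (c^2 / (2 a)) * (exp(2 a t) - 1)
       = (sqrt(3)^2 / (2*(2/3))) * (exp((4/3) t) - 1)
       = 9*exp(4*t/3)/4 - 9/4.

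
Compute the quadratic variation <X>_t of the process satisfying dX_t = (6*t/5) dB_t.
<X>_t = 12*t^3/25

For an Itô process dX_t = a(t) dt + b(t) dB_t, the quadratic variation is <X>_t = int_0^t b(s)^2 ds (the drift term does not contribute). Here b(s) = 6*s/5, so
  b(s)^2 = 36*s^2/25.
Integrating from 0 to t:
  <X>_t = int_0^t (36*s^2/25) ds = 12*t^3/25.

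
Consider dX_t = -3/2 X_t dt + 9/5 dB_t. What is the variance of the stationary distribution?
lim Var(X_t) = 27/25

The OU SDE dX = -theta X dt + sigma dB admits the integrating factor exp(theta t): d(exp(theta t) X_t) = sigma exp(theta t) dB_t. Integrating from 0 to t gives X_t = x_0 * exp(-theta t) + sigma * int_0^t exp(-theta (t-s)) dB_s for any initial x_0. The Itô integral has variance (by the Itô isometry) sigma^2 * int_0^t exp(-2 theta (t - s)) ds = sigma^2 * (1 - exp(-2 theta t)) / (2 theta), independent of x_0.
With theta = 3/2, sigma = 9/5:
  Var(X_t) = (9/5)^2 * (1 - exp(-2*3/2 t)) / (2 * 3/2) = 27/25 - 27*exp(-3*t)/25.
As t -> infinity, exp(-2*3/2 t) -> 0, so the stationary variance is sigma^2 / (2 theta) = 27/25.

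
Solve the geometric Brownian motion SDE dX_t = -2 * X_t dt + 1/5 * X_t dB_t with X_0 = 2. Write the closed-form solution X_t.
X_t = 2 * exp((-101/50) * t + (1/5) * B_t)

For GBM dX = mu X dt + sigma X dB with X_0 = x_0, apply Itô to Y = log X: dY = (mu - sigma^2/2) dt + sigma dB, so Y_t = log(x_0) + (mu - sigma^2/2) t + sigma B_t and hence X_t = x_0 * exp((mu - sigma^2/2) t + sigma B_t).
With mu = -2, sigma = 1/5, x_0 = 2, this gives:
  X_t = 2 * exp((-101/50) * t + (1/5) * B_t).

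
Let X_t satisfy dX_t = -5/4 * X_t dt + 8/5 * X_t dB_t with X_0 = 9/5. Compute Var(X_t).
Var(X_t) = (81*exp(64*t/25) - 81)*exp(-5*t/2)/25

For GBM dX = mu X dt + sigma X dB with X_0 = x_0, apply Itô to Y = log X: dY = (mu - sigma^2/2) dt + sigma dB, so Y_t = log(x_0) + (mu - sigma^2/2) t + sigma B_t and hence X_t = x_0 * exp((mu - sigma^2/2) t + sigma B_t).
With mu = -5/4, sigma = 8/5, x_0 = 9/5, this gives:
  X_t = 9/5 * exp((-253/100) * t + (8/5) * B_t).
Since sigma*B_t ~ Normal(0, sigma^2 t), E[exp(sigma*B_t)] = exp(sigma^2 t / 2); so E[X_t] = x_0 * exp((mu - sigma^2/2) t) * exp(sigma^2 t / 2) = x_0 * exp(mu t) = 9*exp(-5*t/4)/5.
Var(X_t) = E[X_t^2] - (E[X_t])^2 = x_0^2 * exp(2 mu t) * (exp(sigma^2 t) - 1) = (81*exp(64*t/25) - 81)*exp(-5*t/2)/25.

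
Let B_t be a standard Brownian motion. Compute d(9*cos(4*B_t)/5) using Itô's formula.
d(9*cos(4*B_t)/5) = (-72*cos(4*B_t)/5) dt + (-36*sin(4*B_t)/5) dB_t

Itô's formula for f(B_t) gives d f(B_t) = f'(B_t) dB_t + (1/2) f''(B_t) dt. Compute derivatives of f(x) = 9*cos(4*x)/5:
  f'(x)  = -36*sin(4*x)/5
  f''(x) = -144*cos(4*x)/5
Substitute x = B_t and multiply the f'' term by 1/2:
  drift     = (1/2) * (-144*cos(4*x)/5) evaluated at B_t = -72*cos(4*B_t)/5
  diffusion = (-36*sin(4*x)/5) evaluated at B_t = -36*sin(4*B_t)/5
Therefore d(9*cos(4*B_t)/5) = (-72*cos(4*B_t)/5) dt + (-36*sin(4*B_t)/5) dB_t.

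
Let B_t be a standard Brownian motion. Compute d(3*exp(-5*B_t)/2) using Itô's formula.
d(3*exp(-5*B_t)/2) = (75*exp(-5*B_t)/4) dt + (-15*exp(-5*B_t)/2) dB_t

Itô's formula for f(B_t) gives d f(B_t) = f'(B_t) dB_t + (1/2) f''(B_t) dt. Compute derivatives of f(x) = 3*exp(-5*x)/2:
  f'(x)  = -15*exp(-5*x)/2
  f''(x) = 75*exp(-5*x)/2
Substitute x = B_t and multiply the f'' term by 1/2:
  drift     = (1/2) * (75*exp(-5*x)/2) evaluated at B_t = 75*exp(-5*B_t)/4
  diffusion = (-15*exp(-5*x)/2) evaluated at B_t = -15*exp(-5*B_t)/2
Therefore d(3*exp(-5*B_t)/2) = (75*exp(-5*B_t)/4) dt + (-15*exp(-5*B_t)/2) dB_t.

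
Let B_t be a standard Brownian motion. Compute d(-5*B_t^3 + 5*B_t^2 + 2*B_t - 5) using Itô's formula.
d(-5*B_t^3 + 5*B_t^2 + 2*B_t - 5) = (5 - 15*B_t) dt + (-15*B_t^2 + 10*B_t + 2) dB_t

Itô's formula for f(B_t) gives d f(B_t) = f'(B_t) dB_t + (1/2) f''(B_t) dt. Compute derivatives of f(x) = -5*x^3 + 5*x^2 + 2*x - 5:
  f'(x)  = -15*x^2 + 10*x + 2
  f''(x) = 10 - 30*x
Substitute x = B_t and multiply the f'' term by 1/2:
  drift     = (1/2) * (10 - 30*x) evaluated at B_t = 5 - 15*B_t
  diffusion = (-15*x^2 + 10*x + 2) evaluated at B_t = -15*B_t^2 + 10*B_t + 2
Therefore d(-5*B_t^3 + 5*B_t^2 + 2*B_t - 5) = (5 - 15*B_t) dt + (-15*B_t^2 + 10*B_t + 2) dB_t.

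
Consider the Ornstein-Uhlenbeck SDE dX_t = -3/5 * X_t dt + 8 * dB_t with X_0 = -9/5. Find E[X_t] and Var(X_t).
E[X_t] = -9*exp(-3*t/5)/5; Var(X_t) = 160/3 - 160*exp(-6*t/5)/3

The OU SDE dX = -theta X dt + sigma dB admits the integrating factor exp(theta t): d(exp(theta t) X_t) = sigma exp(theta t) dB_t. Integrating from 0 to t:
  X_t = x_0 * exp(-theta t) + sigma * int_0^t exp(-theta (t-s)) dB_s.
The Itô integral has mean 0 and (by the Itô isometry) variance sigma^2 * int_0^t exp(-2 theta (t - s)) ds = sigma^2 * (1 - exp(-2 theta t)) / (2 theta).
With theta = 3/5, sigma = 8, x_0 = -9/5:
  E[X_t] = -9/5 * exp(-3/5 t) = -9*exp(-3*t/5)/5
  Var(X_t) = (8)^2 * (1 - exp(-2*3/5 t)) / (2 * 3/5) = 160/3 - 160*exp(-6*t/5)/3.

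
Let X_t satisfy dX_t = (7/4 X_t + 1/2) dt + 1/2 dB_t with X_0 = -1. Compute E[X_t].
E[X_t] = -5*exp(7*t/4)/7 - 2/7

Taking expectations and using E[dB_t] = 0, the mean m(t) = E[X_t] satisfies the ODE m'(t) = a m(t) + b with m(0) = x_0. With a = 7/4, b = 1/2, x_0 = -1, the solution is
  m(t) = x_0 * exp(a t) + (b/a) * (exp(a t) - 1)
       = (-1) * exp((7/4) t) + ((1/2)/(7/4)) * (exp((7/4) t) - 1)
       = -5*exp(7*t/4)/7 - 2/7.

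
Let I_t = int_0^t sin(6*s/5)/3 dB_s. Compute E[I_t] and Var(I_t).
E[I_t] = 0; Var(I_t) = t/18 - 5*sin(12*t/5)/216

The Itô integral of a deterministic integrand f(s) has mean 0 because each increment f(s) * (B_{s+ds} - B_s) has mean 0. By the Itô isometry:
  Var( int_0^t f(s) dB_s ) = E[ (int_0^t f(s) dB_s)^2 ] = int_0^t f(s)^2 ds.
Here f(s) = sin(6*s/5)/3, so f(s)^2 = sin(6*s/5)^2/9. Integrate:
  int_0^t (sin(6*s/5)^2/9) ds = t/18 - 5*sin(12*t/5)/216.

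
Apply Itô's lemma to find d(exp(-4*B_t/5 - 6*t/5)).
d(exp(-4*B_t/5 - 6*t/5)) = (-22*exp(-4*B_t/5 - 6*t/5)/25) dt + (-4*exp(-4*B_t/5 - 6*t/5)/5) dB_t

Itô's formula for f(t, x): d f(t, B_t) = (f_t + (1/2) f_xx) dt + f_x dB_t. Compute partials of f(t, x) = exp(-6*t/5 - 4*x/5):
  f_t(t,x)  = -6*exp(-6*t/5 - 4*x/5)/5
  f_x(t,x)  = -4*exp(-6*t/5 - 4*x/5)/5
  f_xx(t,x) = 16*exp(-6*t/5 - 4*x/5)/25
Assemble drift = f_t + (1/2) f_xx = -22*exp(-6*t/5 - 4*x/5)/25 and diffusion = f_x = -4*exp(-6*t/5 - 4*x/5)/5. Substituting x = B_t:
  d(exp(-4*B_t/5 - 6*t/5)) = (-22*exp(-4*B_t/5 - 6*t/5)/25) dt + (-4*exp(-4*B_t/5 - 6*t/5)/5) dB_t.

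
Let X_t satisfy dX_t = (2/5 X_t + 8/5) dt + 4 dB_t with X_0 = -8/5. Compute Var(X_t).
Var(X_t) = 20*exp(4*t/5) - 20

The variance V(t) = Var(X_t) satisfies V'(t) = 2 a V(t) + c^2 with V(0) = 0 (drift coefficient is linear in X, diffusion is constant). With a = 2/5, c = 4, the solution is
  V(t) = (c^2 / (2 a)) * (exp(2 a t) - 1)
       = (4^2 / (2*(2/5))) * (exp((4/5) t) - 1)
       = 20*exp(4*t/5) - 20.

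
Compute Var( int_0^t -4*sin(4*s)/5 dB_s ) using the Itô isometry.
Var = 8*t/25 - 2*sin(4*t)*cos(4*t)/25

The Itô integral of a deterministic integrand f(s) has mean 0 because each increment f(s) * (B_{s+ds} - B_s) has mean 0. By the Itô isometry:
  Var( int_0^t f(s) dB_s ) = E[ (int_0^t f(s) dB_s)^2 ] = int_0^t f(s)^2 ds.
Here f(s) = -4*sin(4*s)/5, so f(s)^2 = 16*sin(4*s)^2/25. Integrate:
  int_0^t (16*sin(4*s)^2/25) ds = 8*t/25 - 2*sin(4*t)*cos(4*t)/25.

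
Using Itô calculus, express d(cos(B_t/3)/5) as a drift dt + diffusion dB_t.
d(cos(B_t/3)/5) = (-cos(B_t/3)/90) dt + (-sin(B_t/3)/15) dB_t

Itô's formula for f(B_t) gives d f(B_t) = f'(B_t) dB_t + (1/2) f''(B_t) dt. Compute derivatives of f(x) = cos(x/3)/5:
  f'(x)  = -sin(x/3)/15
  f''(x) = -cos(x/3)/45
Substitute x = B_t and multiply the f'' term by 1/2:
  drift     = (1/2) * (-cos(x/3)/45) evaluated at B_t = -cos(B_t/3)/90
  diffusion = (-sin(x/3)/15) evaluated at B_t = -sin(B_t/3)/15
Therefore d(cos(B_t/3)/5) = (-cos(B_t/3)/90) dt + (-sin(B_t/3)/15) dB_t.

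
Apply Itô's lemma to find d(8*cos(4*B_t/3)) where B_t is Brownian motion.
d(8*cos(4*B_t/3)) = (-64*cos(4*B_t/3)/9) dt + (-32*sin(4*B_t/3)/3) dB_t

Itô's formula for f(B_t) gives d f(B_t) = f'(B_t) dB_t + (1/2) f''(B_t) dt. Compute derivatives of f(x) = 8*cos(4*x/3):
  f'(x)  = -32*sin(4*x/3)/3
  f''(x) = -128*cos(4*x/3)/9
Substitute x = B_t and multiply the f'' term by 1/2:
  drift     = (1/2) * (-128*cos(4*x/3)/9) evaluated at B_t = -64*cos(4*B_t/3)/9
  diffusion = (-32*sin(4*x/3)/3) evaluated at B_t = -32*sin(4*B_t/3)/3
Therefore d(8*cos(4*B_t/3)) = (-64*cos(4*B_t/3)/9) dt + (-32*sin(4*B_t/3)/3) dB_t.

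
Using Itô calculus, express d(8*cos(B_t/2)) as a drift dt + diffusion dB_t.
d(8*cos(B_t/2)) = (-cos(B_t/2)) dt + (-4*sin(B_t/2)) dB_t

Itô's formula for f(B_t) gives d f(B_t) = f'(B_t) dB_t + (1/2) f''(B_t) dt. Compute derivatives of f(x) = 8*cos(x/2):
  f'(x)  = -4*sin(x/2)
  f''(x) = -2*cos(x/2)
Substitute x = B_t and multiply the f'' term by 1/2:
  drift     = (1/2) * (-2*cos(x/2)) evaluated at B_t = -cos(B_t/2)
  diffusion = (-4*sin(x/2)) evaluated at B_t = -4*sin(B_t/2)
Therefore d(8*cos(B_t/2)) = (-cos(B_t/2)) dt + (-4*sin(B_t/2)) dB_t.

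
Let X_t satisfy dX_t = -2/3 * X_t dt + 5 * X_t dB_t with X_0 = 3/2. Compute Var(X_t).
Var(X_t) = (9*exp(25*t) - 9)*exp(-4*t/3)/4

For GBM dX = mu X dt + sigma X dB with X_0 = x_0, apply Itô to Y = log X: dY = (mu - sigma^2/2) dt + sigma dB, so Y_t = log(x_0) + (mu - sigma^2/2) t + sigma B_t and hence X_t = x_0 * exp((mu - sigma^2/2) t + sigma B_t).
With mu = -2/3, sigma = 5, x_0 = 3/2, this gives:
  X_t = 3/2 * exp((-79/6) * t + (5) * B_t).
Since sigma*B_t ~ Normal(0, sigma^2 t), E[exp(sigma*B_t)] = exp(sigma^2 t / 2); so E[X_t] = x_0 * exp((mu - sigma^2/2) t) * exp(sigma^2 t / 2) = x_0 * exp(mu t) = 3*exp(-2*t/3)/2.
Var(X_t) = E[X_t^2] - (E[X_t])^2 = x_0^2 * exp(2 mu t) * (exp(sigma^2 t) - 1) = (9*exp(25*t) - 9)*exp(-4*t/3)/4.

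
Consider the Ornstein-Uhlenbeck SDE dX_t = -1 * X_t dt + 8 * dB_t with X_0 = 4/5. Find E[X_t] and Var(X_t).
E[X_t] = 4*exp(-t)/5; Var(X_t) = 32 - 32*exp(-2*t)

The OU SDE dX = -theta X dt + sigma dB admits the integrating factor exp(theta t): d(exp(theta t) X_t) = sigma exp(theta t) dB_t. Integrating from 0 to t:
  X_t = x_0 * exp(-theta t) + sigma * int_0^t exp(-theta (t-s)) dB_s.
The Itô integral has mean 0 and (by the Itô isometry) variance sigma^2 * int_0^t exp(-2 theta (t - s)) ds = sigma^2 * (1 - exp(-2 theta t)) / (2 theta).
With theta = 1, sigma = 8, x_0 = 4/5:
  E[X_t] = 4/5 * exp(-1 t) = 4*exp(-t)/5
  Var(X_t) = (8)^2 * (1 - exp(-2*1 t)) / (2 * 1) = 32 - 32*exp(-2*t).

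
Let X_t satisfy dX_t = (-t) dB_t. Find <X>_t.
<X>_t = t^3/3

For an Itô process dX_t = a(t) dt + b(t) dB_t, the quadratic variation is <X>_t = int_0^t b(s)^2 ds (the drift term does not contribute). Here b(s) = -s, so
  b(s)^2 = s^2.
Integrating from 0 to t:
  <X>_t = int_0^t (s^2) ds = t^3/3.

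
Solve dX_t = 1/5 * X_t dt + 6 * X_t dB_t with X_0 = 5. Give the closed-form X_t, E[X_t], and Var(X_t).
X_t = 5 * exp((-89/5) t + (6) B_t); E[X_t] = 5*exp(t/5); Var(X_t) = 25*(exp(36*t) - 1)*exp(2*t/5)

For GBM dX = mu X dt + sigma X dB with X_0 = x_0, apply Itô to Y = log X: dY = (mu - sigma^2/2) dt + sigma dB, so Y_t = log(x_0) + (mu - sigma^2/2) t + sigma B_t and hence X_t = x_0 * exp((mu - sigma^2/2) t + sigma B_t).
With mu = 1/5, sigma = 6, x_0 = 5, this gives:
  X_t = 5 * exp((-89/5) * t + (6) * B_t).
Since sigma*B_t ~ Normal(0, sigma^2 t), E[exp(sigma*B_t)] = exp(sigma^2 t / 2); so E[X_t] = x_0 * exp((mu - sigma^2/2) t) * exp(sigma^2 t / 2) = x_0 * exp(mu t) = 5*exp(t/5).
Var(X_t) = E[X_t^2] - (E[X_t])^2 = x_0^2 * exp(2 mu t) * (exp(sigma^2 t) - 1) = 25*(exp(36*t) - 1)*exp(2*t/5).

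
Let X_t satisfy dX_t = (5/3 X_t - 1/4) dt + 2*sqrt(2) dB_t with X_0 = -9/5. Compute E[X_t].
E[X_t] = 3/20 - 39*exp(5*t/3)/20

Taking expectations and using E[dB_t] = 0, the mean m(t) = E[X_t] satisfies the ODE m'(t) = a m(t) + b with m(0) = x_0. With a = 5/3, b = -1/4, x_0 = -9/5, the solution is
  m(t) = x_0 * exp(a t) + (b/a) * (exp(a t) - 1)
       = (-9/5) * exp((5/3) t) + ((-1/4)/(5/3)) * (exp((5/3) t) - 1)
       = 3/20 - 39*exp(5*t/3)/20.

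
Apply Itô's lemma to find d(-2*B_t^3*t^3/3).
d(-2*B_t^3*t^3/3) = (2*B_t*t^2*(-B_t^2 - t)) dt + (-2*B_t^2*t^3) dB_t

Itô's formula for f(t, x): d f(t, B_t) = (f_t + (1/2) f_xx) dt + f_x dB_t. Compute partials of f(t, x) = -2*t^3*x^3/3:
  f_t(t,x)  = -2*t^2*x^3
  f_x(t,x)  = -2*t^3*x^2
  f_xx(t,x) = -4*t^3*x
Assemble drift = f_t + (1/2) f_xx = 2*t^2*x*(-t - x^2) and diffusion = f_x = -2*t^3*x^2. Substituting x = B_t:
  d(-2*B_t^3*t^3/3) = (2*B_t*t^2*(-B_t^2 - t)) dt + (-2*B_t^2*t^3) dB_t.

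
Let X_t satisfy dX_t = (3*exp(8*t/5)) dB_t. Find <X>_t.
<X>_t = 45*exp(16*t/5)/16 - 45/16

For an Itô process dX_t = a(t) dt + b(t) dB_t, the quadratic variation is <X>_t = int_0^t b(s)^2 ds (the drift term does not contribute). Here b(s) = 3*exp(8*s/5), so
  b(s)^2 = 9*exp(16*s/5).
Integrating from 0 to t:
  <X>_t = int_0^t (9*exp(16*s/5)) ds = 45*exp(16*t/5)/16 - 45/16.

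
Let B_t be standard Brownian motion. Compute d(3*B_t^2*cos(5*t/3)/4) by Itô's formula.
d(3*B_t^2*cos(5*t/3)/4) = (-5*B_t^2*sin(5*t/3)/4 + 3*cos(5*t/3)/4) dt + (3*B_t*cos(5*t/3)/2) dB_t

Itô's formula for f(t, x): d f(t, B_t) = (f_t + (1/2) f_xx) dt + f_x dB_t. Compute partials of f(t, x) = 3*x^2*cos(5*t/3)/4:
  f_t(t,x)  = -5*x^2*sin(5*t/3)/4
  f_x(t,x)  = 3*x*cos(5*t/3)/2
  f_xx(t,x) = 3*cos(5*t/3)/2
Assemble drift = f_t + (1/2) f_xx = -5*x^2*sin(5*t/3)/4 + 3*cos(5*t/3)/4 and diffusion = f_x = 3*x*cos(5*t/3)/2. Substituting x = B_t:
  d(3*B_t^2*cos(5*t/3)/4) = (-5*B_t^2*sin(5*t/3)/4 + 3*cos(5*t/3)/4) dt + (3*B_t*cos(5*t/3)/2) dB_t.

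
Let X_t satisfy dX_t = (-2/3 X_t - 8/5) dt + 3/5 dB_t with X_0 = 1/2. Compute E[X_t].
E[X_t] = -12/5 + 29*exp(-2*t/3)/10

Taking expectations and using E[dB_t] = 0, the mean m(t) = E[X_t] satisfies the ODE m'(t) = a m(t) + b with m(0) = x_0. With a = -2/3, b = -8/5, x_0 = 1/2, the solution is
  m(t) = x_0 * exp(a t) + (b/a) * (exp(a t) - 1)
       = (1/2) * exp((-2/3) t) + ((-8/5)/(-2/3)) * (exp((-2/3) t) - 1)
       = -12/5 + 29*exp(-2*t/3)/10.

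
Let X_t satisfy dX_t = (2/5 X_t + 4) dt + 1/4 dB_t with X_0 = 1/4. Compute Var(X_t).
Var(X_t) = 5*exp(4*t/5)/64 - 5/64

The variance V(t) = Var(X_t) satisfies V'(t) = 2 a V(t) + c^2 with V(0) = 0 (drift coefficient is linear in X, diffusion is constant). With a = 2/5, c = 1/4, the solution is
  V(t) = (c^2 / (2 a)) * (exp(2 a t) - 1)
       = ((1/4)^2 / (2*(2/5))) * (exp((4/5) t) - 1)
       = 5*exp(4*t/5)/64 - 5/64.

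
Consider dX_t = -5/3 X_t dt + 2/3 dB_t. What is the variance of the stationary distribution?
lim Var(X_t) = 2/15

The OU SDE dX = -theta X dt + sigma dB admits the integrating factor exp(theta t): d(exp(theta t) X_t) = sigma exp(theta t) dB_t. Integrating from 0 to t gives X_t = x_0 * exp(-theta t) + sigma * int_0^t exp(-theta (t-s)) dB_s for any initial x_0. The Itô integral has variance (by the Itô isometry) sigma^2 * int_0^t exp(-2 theta (t - s)) ds = sigma^2 * (1 - exp(-2 theta t)) / (2 theta), independent of x_0.
With theta = 5/3, sigma = 2/3:
  Var(X_t) = (2/3)^2 * (1 - exp(-2*5/3 t)) / (2 * 5/3) = 2/15 - 2*exp(-10*t/3)/15.
As t -> infinity, exp(-2*5/3 t) -> 0, so the stationary variance is sigma^2 / (2 theta) = 2/15.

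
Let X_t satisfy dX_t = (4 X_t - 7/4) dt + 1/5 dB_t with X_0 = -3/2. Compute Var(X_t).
Var(X_t) = exp(8*t)/200 - 1/200

The variance V(t) = Var(X_t) satisfies V'(t) = 2 a V(t) + c^2 with V(0) = 0 (drift coefficient is linear in X, diffusion is constant). With a = 4, c = 1/5, the solution is
  V(t) = (c^2 / (2 a)) * (exp(2 a t) - 1)
       = ((1/5)^2 / (2*4)) * (exp(8 t) - 1)
       = exp(8*t)/200 - 1/200.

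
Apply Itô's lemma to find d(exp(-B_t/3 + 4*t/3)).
d(exp(-B_t/3 + 4*t/3)) = (25*exp(-B_t/3 + 4*t/3)/18) dt + (-exp(-B_t/3 + 4*t/3)/3) dB_t

Itô's formula for f(t, x): d f(t, B_t) = (f_t + (1/2) f_xx) dt + f_x dB_t. Compute partials of f(t, x) = exp(4*t/3 - x/3):
  f_t(t,x)  = 4*exp(4*t/3 - x/3)/3
  f_x(t,x)  = -exp(4*t/3 - x/3)/3
  f_xx(t,x) = exp(4*t/3 - x/3)/9
Assemble drift = f_t + (1/2) f_xx = 25*exp(4*t/3 - x/3)/18 and diffusion = f_x = -exp(4*t/3 - x/3)/3. Substituting x = B_t:
  d(exp(-B_t/3 + 4*t/3)) = (25*exp(-B_t/3 + 4*t/3)/18) dt + (-exp(-B_t/3 + 4*t/3)/3) dB_t.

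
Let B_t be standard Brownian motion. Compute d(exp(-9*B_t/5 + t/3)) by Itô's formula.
d(exp(-9*B_t/5 + t/3)) = (293*exp(-9*B_t/5 + t/3)/150) dt + (-9*exp(-9*B_t/5 + t/3)/5) dB_t

Itô's formula for f(t, x): d f(t, B_t) = (f_t + (1/2) f_xx) dt + f_x dB_t. Compute partials of f(t, x) = exp(t/3 - 9*x/5):
  f_t(t,x)  = exp(t/3 - 9*x/5)/3
  f_x(t,x)  = -9*exp(t/3 - 9*x/5)/5
  f_xx(t,x) = 81*exp(t/3 - 9*x/5)/25
Assemble drift = f_t + (1/2) f_xx = 293*exp(t/3 - 9*x/5)/150 and diffusion = f_x = -9*exp(t/3 - 9*x/5)/5. Substituting x = B_t:
  d(exp(-9*B_t/5 + t/3)) = (293*exp(-9*B_t/5 + t/3)/150) dt + (-9*exp(-9*B_t/5 + t/3)/5) dB_t.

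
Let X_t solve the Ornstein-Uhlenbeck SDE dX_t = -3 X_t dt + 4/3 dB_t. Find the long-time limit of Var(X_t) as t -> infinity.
lim Var(X_t) = 8/27

The OU SDE dX = -theta X dt + sigma dB admits the integrating factor exp(theta t): d(exp(theta t) X_t) = sigma exp(theta t) dB_t. Integrating from 0 to t gives X_t = x_0 * exp(-theta t) + sigma * int_0^t exp(-theta (t-s)) dB_s for any initial x_0. The Itô integral has variance (by the Itô isometry) sigma^2 * int_0^t exp(-2 theta (t - s)) ds = sigma^2 * (1 - exp(-2 theta t)) / (2 theta), independent of x_0.
With theta = 3, sigma = 4/3:
  Var(X_t) = (4/3)^2 * (1 - exp(-2*3 t)) / (2 * 3) = 8/27 - 8*exp(-6*t)/27.
As t -> infinity, exp(-2*3 t) -> 0, so the stationary variance is sigma^2 / (2 theta) = 8/27.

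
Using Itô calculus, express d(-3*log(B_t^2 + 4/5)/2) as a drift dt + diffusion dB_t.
d(-3*log(B_t^2 + 4/5)/2) = (15*(5*B_t^2 - 4)/(2*(5*B_t^2 + 4)^2)) dt + (-15*B_t/(5*B_t^2 + 4)) dB_t

Itô's formula for f(B_t) gives d f(B_t) = f'(B_t) dB_t + (1/2) f''(B_t) dt. Compute derivatives of f(x) = -3*log(x^2 + 4/5)/2:
  f'(x)  = -15*x/(5*x^2 + 4)
  f''(x) = 15*(5*x^2 - 4)/(5*x^2 + 4)^2
Substitute x = B_t and multiply the f'' term by 1/2:
  drift     = (1/2) * (15*(5*x^2 - 4)/(5*x^2 + 4)^2) evaluated at B_t = 15*(5*B_t^2 - 4)/(2*(5*B_t^2 + 4)^2)
  diffusion = (-15*x/(5*x^2 + 4)) evaluated at B_t = -15*B_t/(5*B_t^2 + 4)
Therefore d(-3*log(B_t^2 + 4/5)/2) = (15*(5*B_t^2 - 4)/(2*(5*B_t^2 + 4)^2)) dt + (-15*B_t/(5*B_t^2 + 4)) dB_t.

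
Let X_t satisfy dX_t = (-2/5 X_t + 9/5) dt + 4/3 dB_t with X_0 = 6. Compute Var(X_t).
Var(X_t) = 20/9 - 20*exp(-4*t/5)/9

The variance V(t) = Var(X_t) satisfies V'(t) = 2 a V(t) + c^2 with V(0) = 0 (drift coefficient is linear in X, diffusion is constant). With a = -2/5, c = 4/3, the solution is
  V(t) = (c^2 / (2 a)) * (exp(2 a t) - 1)
       = ((4/3)^2 / (2*(-2/5))) * (exp((-4/5) t) - 1)
       = 20/9 - 20*exp(-4*t/5)/9.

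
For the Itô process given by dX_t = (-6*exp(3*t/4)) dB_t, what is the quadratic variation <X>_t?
<X>_t = 24*exp(3*t/2) - 24

For an Itô process dX_t = a(t) dt + b(t) dB_t, the quadratic variation is <X>_t = int_0^t b(s)^2 ds (the drift term does not contribute). Here b(s) = -6*exp(3*s/4), so
  b(s)^2 = 36*exp(3*s/2).
Integrating from 0 to t:
  <X>_t = int_0^t (36*exp(3*s/2)) ds = 24*exp(3*t/2) - 24.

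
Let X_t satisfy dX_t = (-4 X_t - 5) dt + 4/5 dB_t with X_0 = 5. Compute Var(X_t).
Var(X_t) = 2/25 - 2*exp(-8*t)/25

The variance V(t) = Var(X_t) satisfies V'(t) = 2 a V(t) + c^2 with V(0) = 0 (drift coefficient is linear in X, diffusion is constant). With a = -4, c = 4/5, the solution is
  V(t) = (c^2 / (2 a)) * (exp(2 a t) - 1)
       = ((4/5)^2 / (2*(-4))) * (exp((-8) t) - 1)
       = 2/25 - 2*exp(-8*t)/25.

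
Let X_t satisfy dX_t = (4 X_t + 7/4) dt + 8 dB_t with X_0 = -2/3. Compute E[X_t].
E[X_t] = -11*exp(4*t)/48 - 7/16

Taking expectations and using E[dB_t] = 0, the mean m(t) = E[X_t] satisfies the ODE m'(t) = a m(t) + b with m(0) = x_0. With a = 4, b = 7/4, x_0 = -2/3, the solution is
  m(t) = x_0 * exp(a t) + (b/a) * (exp(a t) - 1)
       = (-2/3) * exp(4 t) + ((7/4)/4) * (exp(4 t) - 1)
       = -11*exp(4*t)/48 - 7/16.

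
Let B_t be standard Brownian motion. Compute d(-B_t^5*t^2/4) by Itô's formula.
d(-B_t^5*t^2/4) = (B_t^3*t*(-B_t^2 - 5*t)/2) dt + (-5*B_t^4*t^2/4) dB_t

Itô's formula for f(t, x): d f(t, B_t) = (f_t + (1/2) f_xx) dt + f_x dB_t. Compute partials of f(t, x) = -t^2*x^5/4:
  f_t(t,x)  = -t*x^5/2
  f_x(t,x)  = -5*t^2*x^4/4
  f_xx(t,x) = -5*t^2*x^3
Assemble drift = f_t + (1/2) f_xx = t*x^3*(-5*t - x^2)/2 and diffusion = f_x = -5*t^2*x^4/4. Substituting x = B_t:
  d(-B_t^5*t^2/4) = (B_t^3*t*(-B_t^2 - 5*t)/2) dt + (-5*B_t^4*t^2/4) dB_t.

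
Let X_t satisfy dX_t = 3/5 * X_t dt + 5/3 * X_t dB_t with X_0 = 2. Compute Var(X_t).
Var(X_t) = 4*(exp(25*t/9) - 1)*exp(6*t/5)

For GBM dX = mu X dt + sigma X dB with X_0 = x_0, apply Itô to Y = log X: dY = (mu - sigma^2/2) dt + sigma dB, so Y_t = log(x_0) + (mu - sigma^2/2) t + sigma B_t and hence X_t = x_0 * exp((mu - sigma^2/2) t + sigma B_t).
With mu = 3/5, sigma = 5/3, x_0 = 2, this gives:
  X_t = 2 * exp((-71/90) * t + (5/3) * B_t).
Since sigma*B_t ~ Normal(0, sigma^2 t), E[exp(sigma*B_t)] = exp(sigma^2 t / 2); so E[X_t] = x_0 * exp((mu - sigma^2/2) t) * exp(sigma^2 t / 2) = x_0 * exp(mu t) = 2*exp(3*t/5).
Var(X_t) = E[X_t^2] - (E[X_t])^2 = x_0^2 * exp(2 mu t) * (exp(sigma^2 t) - 1) = 4*(exp(25*t/9) - 1)*exp(6*t/5).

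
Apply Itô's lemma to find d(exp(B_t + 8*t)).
d(exp(B_t + 8*t)) = (17*exp(B_t + 8*t)/2) dt + (exp(B_t + 8*t)) dB_t

Itô's formula for f(t, x): d f(t, B_t) = (f_t + (1/2) f_xx) dt + f_x dB_t. Compute partials of f(t, x) = exp(8*t + x):
  f_t(t,x)  = 8*exp(8*t + x)
  f_x(t,x)  = exp(8*t + x)
  f_xx(t,x) = exp(8*t + x)
Assemble drift = f_t + (1/2) f_xx = 17*exp(8*t + x)/2 and diffusion = f_x = exp(8*t + x). Substituting x = B_t:
  d(exp(B_t + 8*t)) = (17*exp(B_t + 8*t)/2) dt + (exp(B_t + 8*t)) dB_t.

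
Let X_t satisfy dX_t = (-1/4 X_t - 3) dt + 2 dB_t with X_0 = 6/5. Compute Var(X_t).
Var(X_t) = 8 - 8*exp(-t/2)

The variance V(t) = Var(X_t) satisfies V'(t) = 2 a V(t) + c^2 with V(0) = 0 (drift coefficient is linear in X, diffusion is constant). With a = -1/4, c = 2, the solution is
  V(t) = (c^2 / (2 a)) * (exp(2 a t) - 1)
       = (2^2 / (2*(-1/4))) * (exp((-1/2) t) - 1)
       = 8 - 8*exp(-t/2).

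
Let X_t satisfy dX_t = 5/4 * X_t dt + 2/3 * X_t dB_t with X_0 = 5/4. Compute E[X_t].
E[X_t] = 5*exp(5*t/4)/4

For GBM dX = mu X dt + sigma X dB with X_0 = x_0, apply Itô to Y = log X: dY = (mu - sigma^2/2) dt + sigma dB, so Y_t = log(x_0) + (mu - sigma^2/2) t + sigma B_t and hence X_t = x_0 * exp((mu - sigma^2/2) t + sigma B_t).
With mu = 5/4, sigma = 2/3, x_0 = 5/4, this gives:
  X_t = 5/4 * exp((37/36) * t + (2/3) * B_t).
Since sigma*B_t ~ Normal(0, sigma^2 t), E[exp(sigma*B_t)] = exp(sigma^2 t / 2); so E[X_t] = x_0 * exp((mu - sigma^2/2) t) * exp(sigma^2 t / 2) = x_0 * exp(mu t) = 5*exp(5*t/4)/4.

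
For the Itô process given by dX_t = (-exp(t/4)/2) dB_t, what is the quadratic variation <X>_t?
<X>_t = exp(t/2)/2 - 1/2

For an Itô process dX_t = a(t) dt + b(t) dB_t, the quadratic variation is <X>_t = int_0^t b(s)^2 ds (the drift term does not contribute). Here b(s) = -exp(s/4)/2, so
  b(s)^2 = exp(s/2)/4.
Integrating from 0 to t:
  <X>_t = int_0^t (exp(s/2)/4) ds = exp(t/2)/2 - 1/2.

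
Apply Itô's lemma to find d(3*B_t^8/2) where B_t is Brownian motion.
d(3*B_t^8/2) = (42*B_t^6) dt + (12*B_t^7) dB_t

Itô's formula for f(B_t) gives d f(B_t) = f'(B_t) dB_t + (1/2) f''(B_t) dt. Compute derivatives of f(x) = 3*x^8/2:
  f'(x)  = 12*x^7
  f''(x) = 84*x^6
Substitute x = B_t and multiply the f'' term by 1/2:
  drift     = (1/2) * (84*x^6) evaluated at B_t = 42*B_t^6
  diffusion = (12*x^7) evaluated at B_t = 12*B_t^7
Therefore d(3*B_t^8/2) = (42*B_t^6) dt + (12*B_t^7) dB_t.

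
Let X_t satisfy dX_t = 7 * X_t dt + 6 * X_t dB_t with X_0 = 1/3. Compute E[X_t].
E[X_t] = exp(7*t)/3

For GBM dX = mu X dt + sigma X dB with X_0 = x_0, apply Itô to Y = log X: dY = (mu - sigma^2/2) dt + sigma dB, so Y_t = log(x_0) + (mu - sigma^2/2) t + sigma B_t and hence X_t = x_0 * exp((mu - sigma^2/2) t + sigma B_t).
With mu = 7, sigma = 6, x_0 = 1/3, this gives:
  X_t = 1/3 * exp((-11) * t + (6) * B_t).
Since sigma*B_t ~ Normal(0, sigma^2 t), E[exp(sigma*B_t)] = exp(sigma^2 t / 2); so E[X_t] = x_0 * exp((mu - sigma^2/2) t) * exp(sigma^2 t / 2) = x_0 * exp(mu t) = exp(7*t)/3.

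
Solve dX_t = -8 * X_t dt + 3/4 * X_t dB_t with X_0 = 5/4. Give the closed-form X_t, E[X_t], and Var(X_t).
X_t = 5/4 * exp((-265/32) t + (3/4) B_t); E[X_t] = 5*exp(-8*t)/4; Var(X_t) = (25*exp(9*t/16) - 25)*exp(-16*t)/16

For GBM dX = mu X dt + sigma X dB with X_0 = x_0, apply Itô to Y = log X: dY = (mu - sigma^2/2) dt + sigma dB, so Y_t = log(x_0) + (mu - sigma^2/2) t + sigma B_t and hence X_t = x_0 * exp((mu - sigma^2/2) t + sigma B_t).
With mu = -8, sigma = 3/4, x_0 = 5/4, this gives:
  X_t = 5/4 * exp((-265/32) * t + (3/4) * B_t).
Since sigma*B_t ~ Normal(0, sigma^2 t), E[exp(sigma*B_t)] = exp(sigma^2 t / 2); so E[X_t] = x_0 * exp((mu - sigma^2/2) t) * exp(sigma^2 t / 2) = x_0 * exp(mu t) = 5*exp(-8*t)/4.
Var(X_t) = E[X_t^2] - (E[X_t])^2 = x_0^2 * exp(2 mu t) * (exp(sigma^2 t) - 1) = (25*exp(9*t/16) - 25)*exp(-16*t)/16.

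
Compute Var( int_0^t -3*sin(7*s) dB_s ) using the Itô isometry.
Var = 9*t/2 - 9*sin(14*t)/28

The Itô integral of a deterministic integrand f(s) has mean 0 because each increment f(s) * (B_{s+ds} - B_s) has mean 0. By the Itô isometry:
  Var( int_0^t f(s) dB_s ) = E[ (int_0^t f(s) dB_s)^2 ] = int_0^t f(s)^2 ds.
Here f(s) = -3*sin(7*s), so f(s)^2 = 9*sin(7*s)^2. Integrate:
  int_0^t (9*sin(7*s)^2) ds = 9*t/2 - 9*sin(14*t)/28.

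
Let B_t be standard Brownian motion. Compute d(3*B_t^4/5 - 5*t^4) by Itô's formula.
d(3*B_t^4/5 - 5*t^4) = (18*B_t^2/5 - 20*t^3) dt + (12*B_t^3/5) dB_t

Itô's formula for f(t, x): d f(t, B_t) = (f_t + (1/2) f_xx) dt + f_x dB_t. Compute partials of f(t, x) = -5*t^4 + 3*x^4/5:
  f_t(t,x)  = -20*t^3
  f_x(t,x)  = 12*x^3/5
  f_xx(t,x) = 36*x^2/5
Assemble drift = f_t + (1/2) f_xx = -20*t^3 + 18*x^2/5 and diffusion = f_x = 12*x^3/5. Substituting x = B_t:
  d(3*B_t^4/5 - 5*t^4) = (18*B_t^2/5 - 20*t^3) dt + (12*B_t^3/5) dB_t.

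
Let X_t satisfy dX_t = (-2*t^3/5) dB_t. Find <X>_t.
<X>_t = 4*t^7/175

For an Itô process dX_t = a(t) dt + b(t) dB_t, the quadratic variation is <X>_t = int_0^t b(s)^2 ds (the drift term does not contribute). Here b(s) = -2*s^3/5, so
  b(s)^2 = 4*s^6/25.
Integrating from 0 to t:
  <X>_t = int_0^t (4*s^6/25) ds = 4*t^7/175.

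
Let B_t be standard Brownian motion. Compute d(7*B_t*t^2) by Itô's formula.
d(7*B_t*t^2) = (14*B_t*t) dt + (7*t^2) dB_t

Itô's formula for f(t, x): d f(t, B_t) = (f_t + (1/2) f_xx) dt + f_x dB_t. Compute partials of f(t, x) = 7*t^2*x:
  f_t(t,x)  = 14*t*x
  f_x(t,x)  = 7*t^2
  f_xx(t,x) = 0
Assemble drift = f_t + (1/2) f_xx = 14*t*x and diffusion = f_x = 7*t^2. Substituting x = B_t:
  d(7*B_t*t^2) = (14*B_t*t) dt + (7*t^2) dB_t.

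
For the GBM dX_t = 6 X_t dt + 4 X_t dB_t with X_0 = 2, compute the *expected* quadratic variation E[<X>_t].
E[<X>_t] = 16*exp(28*t)/7 - 16/7

<X>_t = int_0^t (4 * X_s)^2 ds. Taking expectation inside the integral: E[<X>_t] = 4^2 * int_0^t E[X_s^2] ds. For GBM, E[X_s^2] = x_0^2 * exp((2 mu + sigma^2) s). Integrating:
  E[<X>_t] = 4^2 * 2^2 * (exp((2*6 + 4^2) t) - 1) / (2*6 + 4^2)
           = 4^2 * 2^2 * (exp(28 t) - 1) / 28 = 16*exp(28*t)/7 - 16/7.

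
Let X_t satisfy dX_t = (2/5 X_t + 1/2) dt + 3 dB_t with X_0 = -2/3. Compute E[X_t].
E[X_t] = 7*exp(2*t/5)/12 - 5/4

Taking expectations and using E[dB_t] = 0, the mean m(t) = E[X_t] satisfies the ODE m'(t) = a m(t) + b with m(0) = x_0. With a = 2/5, b = 1/2, x_0 = -2/3, the solution is
  m(t) = x_0 * exp(a t) + (b/a) * (exp(a t) - 1)
       = (-2/3) * exp((2/5) t) + ((1/2)/(2/5)) * (exp((2/5) t) - 1)
       = 7*exp(2*t/5)/12 - 5/4.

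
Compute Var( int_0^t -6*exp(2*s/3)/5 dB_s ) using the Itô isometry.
Var = 27*exp(4*t/3)/25 - 27/25

The Itô integral of a deterministic integrand f(s) has mean 0 because each increment f(s) * (B_{s+ds} - B_s) has mean 0. By the Itô isometry:
  Var( int_0^t f(s) dB_s ) = E[ (int_0^t f(s) dB_s)^2 ] = int_0^t f(s)^2 ds.
Here f(s) = -6*exp(2*s/3)/5, so f(s)^2 = 36*exp(4*s/3)/25. Integrate:
  int_0^t (36*exp(4*s/3)/25) ds = 27*exp(4*t/3)/25 - 27/25.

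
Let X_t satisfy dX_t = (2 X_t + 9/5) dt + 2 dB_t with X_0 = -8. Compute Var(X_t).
Var(X_t) = exp(4*t) - 1

The variance V(t) = Var(X_t) satisfies V'(t) = 2 a V(t) + c^2 with V(0) = 0 (drift coefficient is linear in X, diffusion is constant). With a = 2, c = 2, the solution is
  V(t) = (c^2 / (2 a)) * (exp(2 a t) - 1)
       = (2^2 / (2*2)) * (exp(4 t) - 1)
       = exp(4*t) - 1.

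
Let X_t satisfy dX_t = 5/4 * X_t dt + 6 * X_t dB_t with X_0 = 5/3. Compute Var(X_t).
Var(X_t) = 25*(exp(36*t) - 1)*exp(5*t/2)/9

For GBM dX = mu X dt + sigma X dB with X_0 = x_0, apply Itô to Y = log X: dY = (mu - sigma^2/2) dt + sigma dB, so Y_t = log(x_0) + (mu - sigma^2/2) t + sigma B_t and hence X_t = x_0 * exp((mu - sigma^2/2) t + sigma B_t).
With mu = 5/4, sigma = 6, x_0 = 5/3, this gives:
  X_t = 5/3 * exp((-67/4) * t + (6) * B_t).
Since sigma*B_t ~ Normal(0, sigma^2 t), E[exp(sigma*B_t)] = exp(sigma^2 t / 2); so E[X_t] = x_0 * exp((mu - sigma^2/2) t) * exp(sigma^2 t / 2) = x_0 * exp(mu t) = 5*exp(5*t/4)/3.
Var(X_t) = E[X_t^2] - (E[X_t])^2 = x_0^2 * exp(2 mu t) * (exp(sigma^2 t) - 1) = 25*(exp(36*t) - 1)*exp(5*t/2)/9.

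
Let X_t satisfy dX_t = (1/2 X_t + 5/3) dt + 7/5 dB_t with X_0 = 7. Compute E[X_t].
E[X_t] = 31*exp(t/2)/3 - 10/3

Taking expectations and using E[dB_t] = 0, the mean m(t) = E[X_t] satisfies the ODE m'(t) = a m(t) + b with m(0) = x_0. With a = 1/2, b = 5/3, x_0 = 7, the solution is
  m(t) = x_0 * exp(a t) + (b/a) * (exp(a t) - 1)
       = 7 * exp((1/2) t) + ((5/3)/(1/2)) * (exp((1/2) t) - 1)
       = 31*exp(t/2)/3 - 10/3.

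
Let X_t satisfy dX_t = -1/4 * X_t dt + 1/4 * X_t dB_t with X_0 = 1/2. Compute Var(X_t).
Var(X_t) = (exp(t/16) - 1)*exp(-t/2)/4

For GBM dX = mu X dt + sigma X dB with X_0 = x_0, apply Itô to Y = log X: dY = (mu - sigma^2/2) dt + sigma dB, so Y_t = log(x_0) + (mu - sigma^2/2) t + sigma B_t and hence X_t = x_0 * exp((mu - sigma^2/2) t + sigma B_t).
With mu = -1/4, sigma = 1/4, x_0 = 1/2, this gives:
  X_t = 1/2 * exp((-9/32) * t + (1/4) * B_t).
Since sigma*B_t ~ Normal(0, sigma^2 t), E[exp(sigma*B_t)] = exp(sigma^2 t / 2); so E[X_t] = x_0 * exp((mu - sigma^2/2) t) * exp(sigma^2 t / 2) = x_0 * exp(mu t) = exp(-t/4)/2.
Var(X_t) = E[X_t^2] - (E[X_t])^2 = x_0^2 * exp(2 mu t) * (exp(sigma^2 t) - 1) = (exp(t/16) - 1)*exp(-t/2)/4.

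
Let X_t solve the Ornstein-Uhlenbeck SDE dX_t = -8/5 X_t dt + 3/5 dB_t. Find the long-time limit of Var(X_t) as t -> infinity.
lim Var(X_t) = 9/80

The OU SDE dX = -theta X dt + sigma dB admits the integrating factor exp(theta t): d(exp(theta t) X_t) = sigma exp(theta t) dB_t. Integrating from 0 to t gives X_t = x_0 * exp(-theta t) + sigma * int_0^t exp(-theta (t-s)) dB_s for any initial x_0. The Itô integral has variance (by the Itô isometry) sigma^2 * int_0^t exp(-2 theta (t - s)) ds = sigma^2 * (1 - exp(-2 theta t)) / (2 theta), independent of x_0.
With theta = 8/5, sigma = 3/5:
  Var(X_t) = (3/5)^2 * (1 - exp(-2*8/5 t)) / (2 * 8/5) = 9/80 - 9*exp(-16*t/5)/80.
As t -> infinity, exp(-2*8/5 t) -> 0, so the stationary variance is sigma^2 / (2 theta) = 9/80.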